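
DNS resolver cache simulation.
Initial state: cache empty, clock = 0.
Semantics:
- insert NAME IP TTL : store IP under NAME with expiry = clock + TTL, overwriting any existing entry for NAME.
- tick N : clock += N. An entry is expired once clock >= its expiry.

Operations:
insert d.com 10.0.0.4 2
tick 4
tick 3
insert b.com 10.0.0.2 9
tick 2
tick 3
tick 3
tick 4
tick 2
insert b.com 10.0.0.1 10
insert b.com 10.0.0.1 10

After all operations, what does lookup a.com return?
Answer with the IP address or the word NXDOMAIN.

Op 1: insert d.com -> 10.0.0.4 (expiry=0+2=2). clock=0
Op 2: tick 4 -> clock=4. purged={d.com}
Op 3: tick 3 -> clock=7.
Op 4: insert b.com -> 10.0.0.2 (expiry=7+9=16). clock=7
Op 5: tick 2 -> clock=9.
Op 6: tick 3 -> clock=12.
Op 7: tick 3 -> clock=15.
Op 8: tick 4 -> clock=19. purged={b.com}
Op 9: tick 2 -> clock=21.
Op 10: insert b.com -> 10.0.0.1 (expiry=21+10=31). clock=21
Op 11: insert b.com -> 10.0.0.1 (expiry=21+10=31). clock=21
lookup a.com: not in cache (expired or never inserted)

Answer: NXDOMAIN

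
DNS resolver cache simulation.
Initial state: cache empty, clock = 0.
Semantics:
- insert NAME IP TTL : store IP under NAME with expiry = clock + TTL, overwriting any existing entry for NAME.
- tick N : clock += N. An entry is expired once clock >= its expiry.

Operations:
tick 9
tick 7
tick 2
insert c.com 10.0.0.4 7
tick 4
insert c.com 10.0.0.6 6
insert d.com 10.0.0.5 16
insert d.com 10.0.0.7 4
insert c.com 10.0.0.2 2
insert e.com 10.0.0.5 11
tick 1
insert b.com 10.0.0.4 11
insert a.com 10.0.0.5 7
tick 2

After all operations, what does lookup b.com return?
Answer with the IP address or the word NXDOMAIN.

Answer: 10.0.0.4

Derivation:
Op 1: tick 9 -> clock=9.
Op 2: tick 7 -> clock=16.
Op 3: tick 2 -> clock=18.
Op 4: insert c.com -> 10.0.0.4 (expiry=18+7=25). clock=18
Op 5: tick 4 -> clock=22.
Op 6: insert c.com -> 10.0.0.6 (expiry=22+6=28). clock=22
Op 7: insert d.com -> 10.0.0.5 (expiry=22+16=38). clock=22
Op 8: insert d.com -> 10.0.0.7 (expiry=22+4=26). clock=22
Op 9: insert c.com -> 10.0.0.2 (expiry=22+2=24). clock=22
Op 10: insert e.com -> 10.0.0.5 (expiry=22+11=33). clock=22
Op 11: tick 1 -> clock=23.
Op 12: insert b.com -> 10.0.0.4 (expiry=23+11=34). clock=23
Op 13: insert a.com -> 10.0.0.5 (expiry=23+7=30). clock=23
Op 14: tick 2 -> clock=25. purged={c.com}
lookup b.com: present, ip=10.0.0.4 expiry=34 > clock=25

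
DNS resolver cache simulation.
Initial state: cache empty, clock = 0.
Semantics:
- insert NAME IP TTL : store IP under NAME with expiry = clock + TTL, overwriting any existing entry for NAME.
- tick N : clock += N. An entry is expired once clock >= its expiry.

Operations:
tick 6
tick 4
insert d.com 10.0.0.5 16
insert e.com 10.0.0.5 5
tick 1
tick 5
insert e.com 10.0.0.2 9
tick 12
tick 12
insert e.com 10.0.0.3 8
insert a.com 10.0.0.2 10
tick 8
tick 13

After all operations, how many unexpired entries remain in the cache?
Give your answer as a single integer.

Op 1: tick 6 -> clock=6.
Op 2: tick 4 -> clock=10.
Op 3: insert d.com -> 10.0.0.5 (expiry=10+16=26). clock=10
Op 4: insert e.com -> 10.0.0.5 (expiry=10+5=15). clock=10
Op 5: tick 1 -> clock=11.
Op 6: tick 5 -> clock=16. purged={e.com}
Op 7: insert e.com -> 10.0.0.2 (expiry=16+9=25). clock=16
Op 8: tick 12 -> clock=28. purged={d.com,e.com}
Op 9: tick 12 -> clock=40.
Op 10: insert e.com -> 10.0.0.3 (expiry=40+8=48). clock=40
Op 11: insert a.com -> 10.0.0.2 (expiry=40+10=50). clock=40
Op 12: tick 8 -> clock=48. purged={e.com}
Op 13: tick 13 -> clock=61. purged={a.com}
Final cache (unexpired): {} -> size=0

Answer: 0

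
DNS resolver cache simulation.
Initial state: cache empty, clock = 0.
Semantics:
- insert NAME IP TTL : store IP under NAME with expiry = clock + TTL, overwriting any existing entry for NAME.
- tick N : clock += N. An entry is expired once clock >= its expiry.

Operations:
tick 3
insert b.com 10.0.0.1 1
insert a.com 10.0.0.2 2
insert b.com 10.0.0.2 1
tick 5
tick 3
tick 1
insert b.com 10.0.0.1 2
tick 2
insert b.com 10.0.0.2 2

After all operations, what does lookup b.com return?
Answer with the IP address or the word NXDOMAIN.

Answer: 10.0.0.2

Derivation:
Op 1: tick 3 -> clock=3.
Op 2: insert b.com -> 10.0.0.1 (expiry=3+1=4). clock=3
Op 3: insert a.com -> 10.0.0.2 (expiry=3+2=5). clock=3
Op 4: insert b.com -> 10.0.0.2 (expiry=3+1=4). clock=3
Op 5: tick 5 -> clock=8. purged={a.com,b.com}
Op 6: tick 3 -> clock=11.
Op 7: tick 1 -> clock=12.
Op 8: insert b.com -> 10.0.0.1 (expiry=12+2=14). clock=12
Op 9: tick 2 -> clock=14. purged={b.com}
Op 10: insert b.com -> 10.0.0.2 (expiry=14+2=16). clock=14
lookup b.com: present, ip=10.0.0.2 expiry=16 > clock=14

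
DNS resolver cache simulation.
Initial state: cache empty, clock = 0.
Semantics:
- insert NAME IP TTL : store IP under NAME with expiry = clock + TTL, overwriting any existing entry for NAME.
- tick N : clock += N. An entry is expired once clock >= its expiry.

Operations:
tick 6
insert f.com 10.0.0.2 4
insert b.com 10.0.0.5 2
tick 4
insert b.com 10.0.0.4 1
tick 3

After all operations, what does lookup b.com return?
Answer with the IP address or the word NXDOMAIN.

Answer: NXDOMAIN

Derivation:
Op 1: tick 6 -> clock=6.
Op 2: insert f.com -> 10.0.0.2 (expiry=6+4=10). clock=6
Op 3: insert b.com -> 10.0.0.5 (expiry=6+2=8). clock=6
Op 4: tick 4 -> clock=10. purged={b.com,f.com}
Op 5: insert b.com -> 10.0.0.4 (expiry=10+1=11). clock=10
Op 6: tick 3 -> clock=13. purged={b.com}
lookup b.com: not in cache (expired or never inserted)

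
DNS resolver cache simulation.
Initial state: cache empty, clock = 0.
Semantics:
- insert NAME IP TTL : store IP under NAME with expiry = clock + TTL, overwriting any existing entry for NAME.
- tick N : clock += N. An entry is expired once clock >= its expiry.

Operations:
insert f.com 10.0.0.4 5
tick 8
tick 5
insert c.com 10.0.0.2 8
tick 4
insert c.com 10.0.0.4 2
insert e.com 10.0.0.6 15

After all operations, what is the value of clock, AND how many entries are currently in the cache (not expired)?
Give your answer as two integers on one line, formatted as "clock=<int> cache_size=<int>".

Op 1: insert f.com -> 10.0.0.4 (expiry=0+5=5). clock=0
Op 2: tick 8 -> clock=8. purged={f.com}
Op 3: tick 5 -> clock=13.
Op 4: insert c.com -> 10.0.0.2 (expiry=13+8=21). clock=13
Op 5: tick 4 -> clock=17.
Op 6: insert c.com -> 10.0.0.4 (expiry=17+2=19). clock=17
Op 7: insert e.com -> 10.0.0.6 (expiry=17+15=32). clock=17
Final clock = 17
Final cache (unexpired): {c.com,e.com} -> size=2

Answer: clock=17 cache_size=2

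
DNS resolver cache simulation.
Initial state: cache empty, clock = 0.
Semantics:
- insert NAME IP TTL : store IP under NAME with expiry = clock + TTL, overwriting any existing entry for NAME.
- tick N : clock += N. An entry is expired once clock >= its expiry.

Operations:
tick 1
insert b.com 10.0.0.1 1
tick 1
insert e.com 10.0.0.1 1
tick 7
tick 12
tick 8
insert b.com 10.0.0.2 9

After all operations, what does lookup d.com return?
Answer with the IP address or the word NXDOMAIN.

Answer: NXDOMAIN

Derivation:
Op 1: tick 1 -> clock=1.
Op 2: insert b.com -> 10.0.0.1 (expiry=1+1=2). clock=1
Op 3: tick 1 -> clock=2. purged={b.com}
Op 4: insert e.com -> 10.0.0.1 (expiry=2+1=3). clock=2
Op 5: tick 7 -> clock=9. purged={e.com}
Op 6: tick 12 -> clock=21.
Op 7: tick 8 -> clock=29.
Op 8: insert b.com -> 10.0.0.2 (expiry=29+9=38). clock=29
lookup d.com: not in cache (expired or never inserted)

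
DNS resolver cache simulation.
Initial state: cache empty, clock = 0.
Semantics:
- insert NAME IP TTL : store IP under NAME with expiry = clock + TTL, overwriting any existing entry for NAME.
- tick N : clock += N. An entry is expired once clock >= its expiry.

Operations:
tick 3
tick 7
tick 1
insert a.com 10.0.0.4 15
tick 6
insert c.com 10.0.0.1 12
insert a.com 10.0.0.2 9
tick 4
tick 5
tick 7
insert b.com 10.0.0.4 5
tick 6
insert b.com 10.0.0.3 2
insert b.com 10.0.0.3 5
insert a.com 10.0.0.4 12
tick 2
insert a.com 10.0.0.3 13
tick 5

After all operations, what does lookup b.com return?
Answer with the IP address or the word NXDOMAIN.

Op 1: tick 3 -> clock=3.
Op 2: tick 7 -> clock=10.
Op 3: tick 1 -> clock=11.
Op 4: insert a.com -> 10.0.0.4 (expiry=11+15=26). clock=11
Op 5: tick 6 -> clock=17.
Op 6: insert c.com -> 10.0.0.1 (expiry=17+12=29). clock=17
Op 7: insert a.com -> 10.0.0.2 (expiry=17+9=26). clock=17
Op 8: tick 4 -> clock=21.
Op 9: tick 5 -> clock=26. purged={a.com}
Op 10: tick 7 -> clock=33. purged={c.com}
Op 11: insert b.com -> 10.0.0.4 (expiry=33+5=38). clock=33
Op 12: tick 6 -> clock=39. purged={b.com}
Op 13: insert b.com -> 10.0.0.3 (expiry=39+2=41). clock=39
Op 14: insert b.com -> 10.0.0.3 (expiry=39+5=44). clock=39
Op 15: insert a.com -> 10.0.0.4 (expiry=39+12=51). clock=39
Op 16: tick 2 -> clock=41.
Op 17: insert a.com -> 10.0.0.3 (expiry=41+13=54). clock=41
Op 18: tick 5 -> clock=46. purged={b.com}
lookup b.com: not in cache (expired or never inserted)

Answer: NXDOMAIN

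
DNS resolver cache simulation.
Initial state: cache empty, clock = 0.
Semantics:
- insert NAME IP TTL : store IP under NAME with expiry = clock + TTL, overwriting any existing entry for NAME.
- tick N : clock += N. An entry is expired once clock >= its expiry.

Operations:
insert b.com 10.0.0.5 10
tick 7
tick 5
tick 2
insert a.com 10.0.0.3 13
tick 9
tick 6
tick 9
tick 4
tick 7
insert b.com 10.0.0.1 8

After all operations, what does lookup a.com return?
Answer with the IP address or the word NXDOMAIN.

Answer: NXDOMAIN

Derivation:
Op 1: insert b.com -> 10.0.0.5 (expiry=0+10=10). clock=0
Op 2: tick 7 -> clock=7.
Op 3: tick 5 -> clock=12. purged={b.com}
Op 4: tick 2 -> clock=14.
Op 5: insert a.com -> 10.0.0.3 (expiry=14+13=27). clock=14
Op 6: tick 9 -> clock=23.
Op 7: tick 6 -> clock=29. purged={a.com}
Op 8: tick 9 -> clock=38.
Op 9: tick 4 -> clock=42.
Op 10: tick 7 -> clock=49.
Op 11: insert b.com -> 10.0.0.1 (expiry=49+8=57). clock=49
lookup a.com: not in cache (expired or never inserted)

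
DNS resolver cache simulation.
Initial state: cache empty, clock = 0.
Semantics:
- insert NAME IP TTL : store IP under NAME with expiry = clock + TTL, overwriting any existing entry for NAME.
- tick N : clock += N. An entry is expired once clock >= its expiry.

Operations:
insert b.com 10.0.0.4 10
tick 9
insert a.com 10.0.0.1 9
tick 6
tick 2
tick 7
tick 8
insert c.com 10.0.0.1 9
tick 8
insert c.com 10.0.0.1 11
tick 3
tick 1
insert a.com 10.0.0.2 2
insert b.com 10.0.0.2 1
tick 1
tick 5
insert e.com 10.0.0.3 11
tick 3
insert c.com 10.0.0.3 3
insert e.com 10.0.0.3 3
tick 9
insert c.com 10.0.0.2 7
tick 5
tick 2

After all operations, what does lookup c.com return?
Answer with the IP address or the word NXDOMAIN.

Answer: NXDOMAIN

Derivation:
Op 1: insert b.com -> 10.0.0.4 (expiry=0+10=10). clock=0
Op 2: tick 9 -> clock=9.
Op 3: insert a.com -> 10.0.0.1 (expiry=9+9=18). clock=9
Op 4: tick 6 -> clock=15. purged={b.com}
Op 5: tick 2 -> clock=17.
Op 6: tick 7 -> clock=24. purged={a.com}
Op 7: tick 8 -> clock=32.
Op 8: insert c.com -> 10.0.0.1 (expiry=32+9=41). clock=32
Op 9: tick 8 -> clock=40.
Op 10: insert c.com -> 10.0.0.1 (expiry=40+11=51). clock=40
Op 11: tick 3 -> clock=43.
Op 12: tick 1 -> clock=44.
Op 13: insert a.com -> 10.0.0.2 (expiry=44+2=46). clock=44
Op 14: insert b.com -> 10.0.0.2 (expiry=44+1=45). clock=44
Op 15: tick 1 -> clock=45. purged={b.com}
Op 16: tick 5 -> clock=50. purged={a.com}
Op 17: insert e.com -> 10.0.0.3 (expiry=50+11=61). clock=50
Op 18: tick 3 -> clock=53. purged={c.com}
Op 19: insert c.com -> 10.0.0.3 (expiry=53+3=56). clock=53
Op 20: insert e.com -> 10.0.0.3 (expiry=53+3=56). clock=53
Op 21: tick 9 -> clock=62. purged={c.com,e.com}
Op 22: insert c.com -> 10.0.0.2 (expiry=62+7=69). clock=62
Op 23: tick 5 -> clock=67.
Op 24: tick 2 -> clock=69. purged={c.com}
lookup c.com: not in cache (expired or never inserted)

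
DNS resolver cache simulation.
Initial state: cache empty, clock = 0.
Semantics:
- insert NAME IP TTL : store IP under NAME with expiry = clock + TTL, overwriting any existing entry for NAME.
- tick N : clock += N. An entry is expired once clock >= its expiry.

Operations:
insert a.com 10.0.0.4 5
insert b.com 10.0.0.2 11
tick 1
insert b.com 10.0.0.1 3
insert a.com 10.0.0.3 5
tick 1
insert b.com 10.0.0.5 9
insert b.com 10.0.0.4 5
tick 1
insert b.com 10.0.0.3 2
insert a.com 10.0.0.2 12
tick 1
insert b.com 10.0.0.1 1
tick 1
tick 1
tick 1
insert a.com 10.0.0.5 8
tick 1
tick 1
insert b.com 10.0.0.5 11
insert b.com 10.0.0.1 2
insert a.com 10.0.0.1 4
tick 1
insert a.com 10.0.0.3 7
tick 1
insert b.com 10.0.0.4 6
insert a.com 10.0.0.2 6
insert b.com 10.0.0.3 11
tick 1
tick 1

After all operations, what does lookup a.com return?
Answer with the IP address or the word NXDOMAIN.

Op 1: insert a.com -> 10.0.0.4 (expiry=0+5=5). clock=0
Op 2: insert b.com -> 10.0.0.2 (expiry=0+11=11). clock=0
Op 3: tick 1 -> clock=1.
Op 4: insert b.com -> 10.0.0.1 (expiry=1+3=4). clock=1
Op 5: insert a.com -> 10.0.0.3 (expiry=1+5=6). clock=1
Op 6: tick 1 -> clock=2.
Op 7: insert b.com -> 10.0.0.5 (expiry=2+9=11). clock=2
Op 8: insert b.com -> 10.0.0.4 (expiry=2+5=7). clock=2
Op 9: tick 1 -> clock=3.
Op 10: insert b.com -> 10.0.0.3 (expiry=3+2=5). clock=3
Op 11: insert a.com -> 10.0.0.2 (expiry=3+12=15). clock=3
Op 12: tick 1 -> clock=4.
Op 13: insert b.com -> 10.0.0.1 (expiry=4+1=5). clock=4
Op 14: tick 1 -> clock=5. purged={b.com}
Op 15: tick 1 -> clock=6.
Op 16: tick 1 -> clock=7.
Op 17: insert a.com -> 10.0.0.5 (expiry=7+8=15). clock=7
Op 18: tick 1 -> clock=8.
Op 19: tick 1 -> clock=9.
Op 20: insert b.com -> 10.0.0.5 (expiry=9+11=20). clock=9
Op 21: insert b.com -> 10.0.0.1 (expiry=9+2=11). clock=9
Op 22: insert a.com -> 10.0.0.1 (expiry=9+4=13). clock=9
Op 23: tick 1 -> clock=10.
Op 24: insert a.com -> 10.0.0.3 (expiry=10+7=17). clock=10
Op 25: tick 1 -> clock=11. purged={b.com}
Op 26: insert b.com -> 10.0.0.4 (expiry=11+6=17). clock=11
Op 27: insert a.com -> 10.0.0.2 (expiry=11+6=17). clock=11
Op 28: insert b.com -> 10.0.0.3 (expiry=11+11=22). clock=11
Op 29: tick 1 -> clock=12.
Op 30: tick 1 -> clock=13.
lookup a.com: present, ip=10.0.0.2 expiry=17 > clock=13

Answer: 10.0.0.2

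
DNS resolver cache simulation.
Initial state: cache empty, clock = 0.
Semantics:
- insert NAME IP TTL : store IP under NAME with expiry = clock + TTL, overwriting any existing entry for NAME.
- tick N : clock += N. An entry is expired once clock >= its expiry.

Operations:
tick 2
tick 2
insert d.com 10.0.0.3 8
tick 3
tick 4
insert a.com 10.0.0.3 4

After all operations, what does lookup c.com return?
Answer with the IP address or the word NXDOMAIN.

Op 1: tick 2 -> clock=2.
Op 2: tick 2 -> clock=4.
Op 3: insert d.com -> 10.0.0.3 (expiry=4+8=12). clock=4
Op 4: tick 3 -> clock=7.
Op 5: tick 4 -> clock=11.
Op 6: insert a.com -> 10.0.0.3 (expiry=11+4=15). clock=11
lookup c.com: not in cache (expired or never inserted)

Answer: NXDOMAIN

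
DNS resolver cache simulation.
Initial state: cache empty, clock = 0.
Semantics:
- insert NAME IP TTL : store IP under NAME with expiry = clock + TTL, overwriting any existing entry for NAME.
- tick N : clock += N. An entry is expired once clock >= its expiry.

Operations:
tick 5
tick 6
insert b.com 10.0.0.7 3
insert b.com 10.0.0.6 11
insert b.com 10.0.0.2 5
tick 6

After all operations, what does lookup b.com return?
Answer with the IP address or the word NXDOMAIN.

Op 1: tick 5 -> clock=5.
Op 2: tick 6 -> clock=11.
Op 3: insert b.com -> 10.0.0.7 (expiry=11+3=14). clock=11
Op 4: insert b.com -> 10.0.0.6 (expiry=11+11=22). clock=11
Op 5: insert b.com -> 10.0.0.2 (expiry=11+5=16). clock=11
Op 6: tick 6 -> clock=17. purged={b.com}
lookup b.com: not in cache (expired or never inserted)

Answer: NXDOMAIN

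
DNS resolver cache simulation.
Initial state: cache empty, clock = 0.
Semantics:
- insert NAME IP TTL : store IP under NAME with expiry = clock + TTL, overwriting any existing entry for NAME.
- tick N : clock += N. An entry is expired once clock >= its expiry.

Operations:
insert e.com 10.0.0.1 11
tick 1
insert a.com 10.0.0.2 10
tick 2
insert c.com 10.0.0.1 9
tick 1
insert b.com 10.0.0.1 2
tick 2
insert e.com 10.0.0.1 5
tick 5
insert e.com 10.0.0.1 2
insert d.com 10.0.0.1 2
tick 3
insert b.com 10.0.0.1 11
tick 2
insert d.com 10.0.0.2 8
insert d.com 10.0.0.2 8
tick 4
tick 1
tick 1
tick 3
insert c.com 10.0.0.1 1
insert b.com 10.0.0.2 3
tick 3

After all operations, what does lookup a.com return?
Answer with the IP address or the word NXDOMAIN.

Op 1: insert e.com -> 10.0.0.1 (expiry=0+11=11). clock=0
Op 2: tick 1 -> clock=1.
Op 3: insert a.com -> 10.0.0.2 (expiry=1+10=11). clock=1
Op 4: tick 2 -> clock=3.
Op 5: insert c.com -> 10.0.0.1 (expiry=3+9=12). clock=3
Op 6: tick 1 -> clock=4.
Op 7: insert b.com -> 10.0.0.1 (expiry=4+2=6). clock=4
Op 8: tick 2 -> clock=6. purged={b.com}
Op 9: insert e.com -> 10.0.0.1 (expiry=6+5=11). clock=6
Op 10: tick 5 -> clock=11. purged={a.com,e.com}
Op 11: insert e.com -> 10.0.0.1 (expiry=11+2=13). clock=11
Op 12: insert d.com -> 10.0.0.1 (expiry=11+2=13). clock=11
Op 13: tick 3 -> clock=14. purged={c.com,d.com,e.com}
Op 14: insert b.com -> 10.0.0.1 (expiry=14+11=25). clock=14
Op 15: tick 2 -> clock=16.
Op 16: insert d.com -> 10.0.0.2 (expiry=16+8=24). clock=16
Op 17: insert d.com -> 10.0.0.2 (expiry=16+8=24). clock=16
Op 18: tick 4 -> clock=20.
Op 19: tick 1 -> clock=21.
Op 20: tick 1 -> clock=22.
Op 21: tick 3 -> clock=25. purged={b.com,d.com}
Op 22: insert c.com -> 10.0.0.1 (expiry=25+1=26). clock=25
Op 23: insert b.com -> 10.0.0.2 (expiry=25+3=28). clock=25
Op 24: tick 3 -> clock=28. purged={b.com,c.com}
lookup a.com: not in cache (expired or never inserted)

Answer: NXDOMAIN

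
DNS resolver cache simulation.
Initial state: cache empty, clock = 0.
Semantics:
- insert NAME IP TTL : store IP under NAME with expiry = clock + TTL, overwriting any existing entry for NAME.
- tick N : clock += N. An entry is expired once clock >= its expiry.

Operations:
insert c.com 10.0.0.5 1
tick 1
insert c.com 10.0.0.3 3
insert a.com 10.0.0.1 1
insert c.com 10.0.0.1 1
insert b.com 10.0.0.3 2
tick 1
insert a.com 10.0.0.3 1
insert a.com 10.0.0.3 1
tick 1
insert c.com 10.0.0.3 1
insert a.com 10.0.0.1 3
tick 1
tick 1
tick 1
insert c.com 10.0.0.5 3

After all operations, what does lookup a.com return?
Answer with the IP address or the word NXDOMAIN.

Op 1: insert c.com -> 10.0.0.5 (expiry=0+1=1). clock=0
Op 2: tick 1 -> clock=1. purged={c.com}
Op 3: insert c.com -> 10.0.0.3 (expiry=1+3=4). clock=1
Op 4: insert a.com -> 10.0.0.1 (expiry=1+1=2). clock=1
Op 5: insert c.com -> 10.0.0.1 (expiry=1+1=2). clock=1
Op 6: insert b.com -> 10.0.0.3 (expiry=1+2=3). clock=1
Op 7: tick 1 -> clock=2. purged={a.com,c.com}
Op 8: insert a.com -> 10.0.0.3 (expiry=2+1=3). clock=2
Op 9: insert a.com -> 10.0.0.3 (expiry=2+1=3). clock=2
Op 10: tick 1 -> clock=3. purged={a.com,b.com}
Op 11: insert c.com -> 10.0.0.3 (expiry=3+1=4). clock=3
Op 12: insert a.com -> 10.0.0.1 (expiry=3+3=6). clock=3
Op 13: tick 1 -> clock=4. purged={c.com}
Op 14: tick 1 -> clock=5.
Op 15: tick 1 -> clock=6. purged={a.com}
Op 16: insert c.com -> 10.0.0.5 (expiry=6+3=9). clock=6
lookup a.com: not in cache (expired or never inserted)

Answer: NXDOMAIN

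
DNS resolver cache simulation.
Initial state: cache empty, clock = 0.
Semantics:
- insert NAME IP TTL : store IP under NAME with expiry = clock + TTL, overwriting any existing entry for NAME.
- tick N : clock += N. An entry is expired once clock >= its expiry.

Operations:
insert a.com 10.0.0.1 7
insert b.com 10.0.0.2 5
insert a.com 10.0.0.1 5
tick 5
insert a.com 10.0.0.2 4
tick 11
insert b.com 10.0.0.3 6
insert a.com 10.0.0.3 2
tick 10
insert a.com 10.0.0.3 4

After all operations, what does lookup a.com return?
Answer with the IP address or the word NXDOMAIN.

Op 1: insert a.com -> 10.0.0.1 (expiry=0+7=7). clock=0
Op 2: insert b.com -> 10.0.0.2 (expiry=0+5=5). clock=0
Op 3: insert a.com -> 10.0.0.1 (expiry=0+5=5). clock=0
Op 4: tick 5 -> clock=5. purged={a.com,b.com}
Op 5: insert a.com -> 10.0.0.2 (expiry=5+4=9). clock=5
Op 6: tick 11 -> clock=16. purged={a.com}
Op 7: insert b.com -> 10.0.0.3 (expiry=16+6=22). clock=16
Op 8: insert a.com -> 10.0.0.3 (expiry=16+2=18). clock=16
Op 9: tick 10 -> clock=26. purged={a.com,b.com}
Op 10: insert a.com -> 10.0.0.3 (expiry=26+4=30). clock=26
lookup a.com: present, ip=10.0.0.3 expiry=30 > clock=26

Answer: 10.0.0.3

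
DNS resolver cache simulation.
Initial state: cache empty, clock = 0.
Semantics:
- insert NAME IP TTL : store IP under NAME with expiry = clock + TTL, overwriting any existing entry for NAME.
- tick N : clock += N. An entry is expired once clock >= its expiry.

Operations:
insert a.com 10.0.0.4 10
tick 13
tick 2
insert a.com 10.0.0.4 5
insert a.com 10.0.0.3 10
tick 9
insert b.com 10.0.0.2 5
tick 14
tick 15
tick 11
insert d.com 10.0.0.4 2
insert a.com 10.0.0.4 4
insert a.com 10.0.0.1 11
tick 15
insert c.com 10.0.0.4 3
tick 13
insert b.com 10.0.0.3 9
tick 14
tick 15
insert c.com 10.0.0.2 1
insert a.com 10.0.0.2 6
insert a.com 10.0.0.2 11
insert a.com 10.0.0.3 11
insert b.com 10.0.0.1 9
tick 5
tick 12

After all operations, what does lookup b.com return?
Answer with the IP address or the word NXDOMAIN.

Op 1: insert a.com -> 10.0.0.4 (expiry=0+10=10). clock=0
Op 2: tick 13 -> clock=13. purged={a.com}
Op 3: tick 2 -> clock=15.
Op 4: insert a.com -> 10.0.0.4 (expiry=15+5=20). clock=15
Op 5: insert a.com -> 10.0.0.3 (expiry=15+10=25). clock=15
Op 6: tick 9 -> clock=24.
Op 7: insert b.com -> 10.0.0.2 (expiry=24+5=29). clock=24
Op 8: tick 14 -> clock=38. purged={a.com,b.com}
Op 9: tick 15 -> clock=53.
Op 10: tick 11 -> clock=64.
Op 11: insert d.com -> 10.0.0.4 (expiry=64+2=66). clock=64
Op 12: insert a.com -> 10.0.0.4 (expiry=64+4=68). clock=64
Op 13: insert a.com -> 10.0.0.1 (expiry=64+11=75). clock=64
Op 14: tick 15 -> clock=79. purged={a.com,d.com}
Op 15: insert c.com -> 10.0.0.4 (expiry=79+3=82). clock=79
Op 16: tick 13 -> clock=92. purged={c.com}
Op 17: insert b.com -> 10.0.0.3 (expiry=92+9=101). clock=92
Op 18: tick 14 -> clock=106. purged={b.com}
Op 19: tick 15 -> clock=121.
Op 20: insert c.com -> 10.0.0.2 (expiry=121+1=122). clock=121
Op 21: insert a.com -> 10.0.0.2 (expiry=121+6=127). clock=121
Op 22: insert a.com -> 10.0.0.2 (expiry=121+11=132). clock=121
Op 23: insert a.com -> 10.0.0.3 (expiry=121+11=132). clock=121
Op 24: insert b.com -> 10.0.0.1 (expiry=121+9=130). clock=121
Op 25: tick 5 -> clock=126. purged={c.com}
Op 26: tick 12 -> clock=138. purged={a.com,b.com}
lookup b.com: not in cache (expired or never inserted)

Answer: NXDOMAIN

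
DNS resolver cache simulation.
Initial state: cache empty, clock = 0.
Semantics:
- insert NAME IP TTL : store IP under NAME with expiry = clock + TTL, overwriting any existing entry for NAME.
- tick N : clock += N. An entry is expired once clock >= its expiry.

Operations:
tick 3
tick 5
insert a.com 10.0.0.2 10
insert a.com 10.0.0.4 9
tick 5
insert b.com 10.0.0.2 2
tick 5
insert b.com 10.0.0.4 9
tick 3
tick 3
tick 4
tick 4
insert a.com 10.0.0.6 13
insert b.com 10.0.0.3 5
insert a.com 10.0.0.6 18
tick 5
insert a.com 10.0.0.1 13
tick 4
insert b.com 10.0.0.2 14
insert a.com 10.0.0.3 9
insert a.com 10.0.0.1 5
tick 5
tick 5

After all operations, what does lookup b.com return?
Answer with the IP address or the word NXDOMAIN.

Op 1: tick 3 -> clock=3.
Op 2: tick 5 -> clock=8.
Op 3: insert a.com -> 10.0.0.2 (expiry=8+10=18). clock=8
Op 4: insert a.com -> 10.0.0.4 (expiry=8+9=17). clock=8
Op 5: tick 5 -> clock=13.
Op 6: insert b.com -> 10.0.0.2 (expiry=13+2=15). clock=13
Op 7: tick 5 -> clock=18. purged={a.com,b.com}
Op 8: insert b.com -> 10.0.0.4 (expiry=18+9=27). clock=18
Op 9: tick 3 -> clock=21.
Op 10: tick 3 -> clock=24.
Op 11: tick 4 -> clock=28. purged={b.com}
Op 12: tick 4 -> clock=32.
Op 13: insert a.com -> 10.0.0.6 (expiry=32+13=45). clock=32
Op 14: insert b.com -> 10.0.0.3 (expiry=32+5=37). clock=32
Op 15: insert a.com -> 10.0.0.6 (expiry=32+18=50). clock=32
Op 16: tick 5 -> clock=37. purged={b.com}
Op 17: insert a.com -> 10.0.0.1 (expiry=37+13=50). clock=37
Op 18: tick 4 -> clock=41.
Op 19: insert b.com -> 10.0.0.2 (expiry=41+14=55). clock=41
Op 20: insert a.com -> 10.0.0.3 (expiry=41+9=50). clock=41
Op 21: insert a.com -> 10.0.0.1 (expiry=41+5=46). clock=41
Op 22: tick 5 -> clock=46. purged={a.com}
Op 23: tick 5 -> clock=51.
lookup b.com: present, ip=10.0.0.2 expiry=55 > clock=51

Answer: 10.0.0.2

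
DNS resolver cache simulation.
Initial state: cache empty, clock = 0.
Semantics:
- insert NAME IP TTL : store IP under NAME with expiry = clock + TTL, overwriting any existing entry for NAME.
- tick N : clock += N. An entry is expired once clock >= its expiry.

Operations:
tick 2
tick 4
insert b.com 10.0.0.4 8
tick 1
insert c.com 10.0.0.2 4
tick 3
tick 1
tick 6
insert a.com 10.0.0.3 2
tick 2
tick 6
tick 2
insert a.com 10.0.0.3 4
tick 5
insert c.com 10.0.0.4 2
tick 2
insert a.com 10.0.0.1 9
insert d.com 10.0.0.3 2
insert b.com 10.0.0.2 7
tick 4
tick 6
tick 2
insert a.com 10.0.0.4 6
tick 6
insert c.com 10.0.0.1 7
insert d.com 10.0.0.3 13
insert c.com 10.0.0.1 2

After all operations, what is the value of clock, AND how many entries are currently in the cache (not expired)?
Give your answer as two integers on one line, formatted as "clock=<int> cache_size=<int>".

Answer: clock=52 cache_size=2

Derivation:
Op 1: tick 2 -> clock=2.
Op 2: tick 4 -> clock=6.
Op 3: insert b.com -> 10.0.0.4 (expiry=6+8=14). clock=6
Op 4: tick 1 -> clock=7.
Op 5: insert c.com -> 10.0.0.2 (expiry=7+4=11). clock=7
Op 6: tick 3 -> clock=10.
Op 7: tick 1 -> clock=11. purged={c.com}
Op 8: tick 6 -> clock=17. purged={b.com}
Op 9: insert a.com -> 10.0.0.3 (expiry=17+2=19). clock=17
Op 10: tick 2 -> clock=19. purged={a.com}
Op 11: tick 6 -> clock=25.
Op 12: tick 2 -> clock=27.
Op 13: insert a.com -> 10.0.0.3 (expiry=27+4=31). clock=27
Op 14: tick 5 -> clock=32. purged={a.com}
Op 15: insert c.com -> 10.0.0.4 (expiry=32+2=34). clock=32
Op 16: tick 2 -> clock=34. purged={c.com}
Op 17: insert a.com -> 10.0.0.1 (expiry=34+9=43). clock=34
Op 18: insert d.com -> 10.0.0.3 (expiry=34+2=36). clock=34
Op 19: insert b.com -> 10.0.0.2 (expiry=34+7=41). clock=34
Op 20: tick 4 -> clock=38. purged={d.com}
Op 21: tick 6 -> clock=44. purged={a.com,b.com}
Op 22: tick 2 -> clock=46.
Op 23: insert a.com -> 10.0.0.4 (expiry=46+6=52). clock=46
Op 24: tick 6 -> clock=52. purged={a.com}
Op 25: insert c.com -> 10.0.0.1 (expiry=52+7=59). clock=52
Op 26: insert d.com -> 10.0.0.3 (expiry=52+13=65). clock=52
Op 27: insert c.com -> 10.0.0.1 (expiry=52+2=54). clock=52
Final clock = 52
Final cache (unexpired): {c.com,d.com} -> size=2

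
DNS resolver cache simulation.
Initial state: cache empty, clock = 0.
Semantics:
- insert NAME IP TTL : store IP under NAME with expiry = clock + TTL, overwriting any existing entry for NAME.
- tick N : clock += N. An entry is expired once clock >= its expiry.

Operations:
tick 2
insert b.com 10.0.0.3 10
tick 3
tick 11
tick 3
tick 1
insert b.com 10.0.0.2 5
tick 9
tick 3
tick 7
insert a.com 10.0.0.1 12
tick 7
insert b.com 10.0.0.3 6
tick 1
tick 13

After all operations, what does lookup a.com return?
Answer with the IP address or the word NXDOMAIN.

Op 1: tick 2 -> clock=2.
Op 2: insert b.com -> 10.0.0.3 (expiry=2+10=12). clock=2
Op 3: tick 3 -> clock=5.
Op 4: tick 11 -> clock=16. purged={b.com}
Op 5: tick 3 -> clock=19.
Op 6: tick 1 -> clock=20.
Op 7: insert b.com -> 10.0.0.2 (expiry=20+5=25). clock=20
Op 8: tick 9 -> clock=29. purged={b.com}
Op 9: tick 3 -> clock=32.
Op 10: tick 7 -> clock=39.
Op 11: insert a.com -> 10.0.0.1 (expiry=39+12=51). clock=39
Op 12: tick 7 -> clock=46.
Op 13: insert b.com -> 10.0.0.3 (expiry=46+6=52). clock=46
Op 14: tick 1 -> clock=47.
Op 15: tick 13 -> clock=60. purged={a.com,b.com}
lookup a.com: not in cache (expired or never inserted)

Answer: NXDOMAIN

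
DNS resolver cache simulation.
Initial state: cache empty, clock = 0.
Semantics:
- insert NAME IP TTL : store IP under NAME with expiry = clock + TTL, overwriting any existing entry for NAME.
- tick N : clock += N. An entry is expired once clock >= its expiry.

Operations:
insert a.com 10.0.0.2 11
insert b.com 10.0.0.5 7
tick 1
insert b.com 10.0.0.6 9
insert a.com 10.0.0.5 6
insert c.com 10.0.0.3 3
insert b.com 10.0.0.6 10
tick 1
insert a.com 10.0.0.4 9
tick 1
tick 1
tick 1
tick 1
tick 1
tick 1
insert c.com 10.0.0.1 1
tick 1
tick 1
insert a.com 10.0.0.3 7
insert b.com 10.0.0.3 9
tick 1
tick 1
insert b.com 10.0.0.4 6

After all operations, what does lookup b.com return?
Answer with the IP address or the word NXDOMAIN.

Answer: 10.0.0.4

Derivation:
Op 1: insert a.com -> 10.0.0.2 (expiry=0+11=11). clock=0
Op 2: insert b.com -> 10.0.0.5 (expiry=0+7=7). clock=0
Op 3: tick 1 -> clock=1.
Op 4: insert b.com -> 10.0.0.6 (expiry=1+9=10). clock=1
Op 5: insert a.com -> 10.0.0.5 (expiry=1+6=7). clock=1
Op 6: insert c.com -> 10.0.0.3 (expiry=1+3=4). clock=1
Op 7: insert b.com -> 10.0.0.6 (expiry=1+10=11). clock=1
Op 8: tick 1 -> clock=2.
Op 9: insert a.com -> 10.0.0.4 (expiry=2+9=11). clock=2
Op 10: tick 1 -> clock=3.
Op 11: tick 1 -> clock=4. purged={c.com}
Op 12: tick 1 -> clock=5.
Op 13: tick 1 -> clock=6.
Op 14: tick 1 -> clock=7.
Op 15: tick 1 -> clock=8.
Op 16: insert c.com -> 10.0.0.1 (expiry=8+1=9). clock=8
Op 17: tick 1 -> clock=9. purged={c.com}
Op 18: tick 1 -> clock=10.
Op 19: insert a.com -> 10.0.0.3 (expiry=10+7=17). clock=10
Op 20: insert b.com -> 10.0.0.3 (expiry=10+9=19). clock=10
Op 21: tick 1 -> clock=11.
Op 22: tick 1 -> clock=12.
Op 23: insert b.com -> 10.0.0.4 (expiry=12+6=18). clock=12
lookup b.com: present, ip=10.0.0.4 expiry=18 > clock=12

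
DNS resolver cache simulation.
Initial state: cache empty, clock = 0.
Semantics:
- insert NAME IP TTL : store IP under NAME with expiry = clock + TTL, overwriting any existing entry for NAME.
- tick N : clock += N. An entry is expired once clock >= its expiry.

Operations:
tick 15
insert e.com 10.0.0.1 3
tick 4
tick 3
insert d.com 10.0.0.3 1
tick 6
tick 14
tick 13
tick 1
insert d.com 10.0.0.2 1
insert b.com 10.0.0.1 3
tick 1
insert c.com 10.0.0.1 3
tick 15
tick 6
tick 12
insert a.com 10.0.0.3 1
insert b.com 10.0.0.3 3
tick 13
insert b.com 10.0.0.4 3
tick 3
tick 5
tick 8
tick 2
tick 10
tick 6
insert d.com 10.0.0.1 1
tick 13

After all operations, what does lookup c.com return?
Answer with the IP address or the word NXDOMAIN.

Answer: NXDOMAIN

Derivation:
Op 1: tick 15 -> clock=15.
Op 2: insert e.com -> 10.0.0.1 (expiry=15+3=18). clock=15
Op 3: tick 4 -> clock=19. purged={e.com}
Op 4: tick 3 -> clock=22.
Op 5: insert d.com -> 10.0.0.3 (expiry=22+1=23). clock=22
Op 6: tick 6 -> clock=28. purged={d.com}
Op 7: tick 14 -> clock=42.
Op 8: tick 13 -> clock=55.
Op 9: tick 1 -> clock=56.
Op 10: insert d.com -> 10.0.0.2 (expiry=56+1=57). clock=56
Op 11: insert b.com -> 10.0.0.1 (expiry=56+3=59). clock=56
Op 12: tick 1 -> clock=57. purged={d.com}
Op 13: insert c.com -> 10.0.0.1 (expiry=57+3=60). clock=57
Op 14: tick 15 -> clock=72. purged={b.com,c.com}
Op 15: tick 6 -> clock=78.
Op 16: tick 12 -> clock=90.
Op 17: insert a.com -> 10.0.0.3 (expiry=90+1=91). clock=90
Op 18: insert b.com -> 10.0.0.3 (expiry=90+3=93). clock=90
Op 19: tick 13 -> clock=103. purged={a.com,b.com}
Op 20: insert b.com -> 10.0.0.4 (expiry=103+3=106). clock=103
Op 21: tick 3 -> clock=106. purged={b.com}
Op 22: tick 5 -> clock=111.
Op 23: tick 8 -> clock=119.
Op 24: tick 2 -> clock=121.
Op 25: tick 10 -> clock=131.
Op 26: tick 6 -> clock=137.
Op 27: insert d.com -> 10.0.0.1 (expiry=137+1=138). clock=137
Op 28: tick 13 -> clock=150. purged={d.com}
lookup c.com: not in cache (expired or never inserted)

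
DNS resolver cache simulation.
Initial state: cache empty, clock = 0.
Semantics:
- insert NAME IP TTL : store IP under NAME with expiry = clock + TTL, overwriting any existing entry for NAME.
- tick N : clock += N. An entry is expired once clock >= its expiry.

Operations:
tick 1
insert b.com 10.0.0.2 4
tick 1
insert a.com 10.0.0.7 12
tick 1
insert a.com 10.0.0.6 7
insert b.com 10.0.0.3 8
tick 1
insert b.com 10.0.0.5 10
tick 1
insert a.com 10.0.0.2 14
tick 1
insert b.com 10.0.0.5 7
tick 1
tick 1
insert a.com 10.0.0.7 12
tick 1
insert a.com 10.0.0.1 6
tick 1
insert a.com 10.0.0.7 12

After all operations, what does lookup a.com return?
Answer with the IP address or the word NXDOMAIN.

Op 1: tick 1 -> clock=1.
Op 2: insert b.com -> 10.0.0.2 (expiry=1+4=5). clock=1
Op 3: tick 1 -> clock=2.
Op 4: insert a.com -> 10.0.0.7 (expiry=2+12=14). clock=2
Op 5: tick 1 -> clock=3.
Op 6: insert a.com -> 10.0.0.6 (expiry=3+7=10). clock=3
Op 7: insert b.com -> 10.0.0.3 (expiry=3+8=11). clock=3
Op 8: tick 1 -> clock=4.
Op 9: insert b.com -> 10.0.0.5 (expiry=4+10=14). clock=4
Op 10: tick 1 -> clock=5.
Op 11: insert a.com -> 10.0.0.2 (expiry=5+14=19). clock=5
Op 12: tick 1 -> clock=6.
Op 13: insert b.com -> 10.0.0.5 (expiry=6+7=13). clock=6
Op 14: tick 1 -> clock=7.
Op 15: tick 1 -> clock=8.
Op 16: insert a.com -> 10.0.0.7 (expiry=8+12=20). clock=8
Op 17: tick 1 -> clock=9.
Op 18: insert a.com -> 10.0.0.1 (expiry=9+6=15). clock=9
Op 19: tick 1 -> clock=10.
Op 20: insert a.com -> 10.0.0.7 (expiry=10+12=22). clock=10
lookup a.com: present, ip=10.0.0.7 expiry=22 > clock=10

Answer: 10.0.0.7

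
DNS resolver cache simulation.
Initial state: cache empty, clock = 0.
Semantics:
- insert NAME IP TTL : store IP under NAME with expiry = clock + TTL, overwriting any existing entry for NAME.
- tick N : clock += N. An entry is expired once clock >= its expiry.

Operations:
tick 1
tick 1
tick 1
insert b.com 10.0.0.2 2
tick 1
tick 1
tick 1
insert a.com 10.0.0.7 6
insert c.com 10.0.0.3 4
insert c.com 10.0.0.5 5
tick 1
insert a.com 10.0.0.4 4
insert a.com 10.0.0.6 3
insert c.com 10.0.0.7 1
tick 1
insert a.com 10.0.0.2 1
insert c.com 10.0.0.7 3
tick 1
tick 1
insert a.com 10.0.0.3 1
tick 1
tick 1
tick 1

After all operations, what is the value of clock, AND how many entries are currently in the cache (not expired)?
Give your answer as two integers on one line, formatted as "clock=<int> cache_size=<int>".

Op 1: tick 1 -> clock=1.
Op 2: tick 1 -> clock=2.
Op 3: tick 1 -> clock=3.
Op 4: insert b.com -> 10.0.0.2 (expiry=3+2=5). clock=3
Op 5: tick 1 -> clock=4.
Op 6: tick 1 -> clock=5. purged={b.com}
Op 7: tick 1 -> clock=6.
Op 8: insert a.com -> 10.0.0.7 (expiry=6+6=12). clock=6
Op 9: insert c.com -> 10.0.0.3 (expiry=6+4=10). clock=6
Op 10: insert c.com -> 10.0.0.5 (expiry=6+5=11). clock=6
Op 11: tick 1 -> clock=7.
Op 12: insert a.com -> 10.0.0.4 (expiry=7+4=11). clock=7
Op 13: insert a.com -> 10.0.0.6 (expiry=7+3=10). clock=7
Op 14: insert c.com -> 10.0.0.7 (expiry=7+1=8). clock=7
Op 15: tick 1 -> clock=8. purged={c.com}
Op 16: insert a.com -> 10.0.0.2 (expiry=8+1=9). clock=8
Op 17: insert c.com -> 10.0.0.7 (expiry=8+3=11). clock=8
Op 18: tick 1 -> clock=9. purged={a.com}
Op 19: tick 1 -> clock=10.
Op 20: insert a.com -> 10.0.0.3 (expiry=10+1=11). clock=10
Op 21: tick 1 -> clock=11. purged={a.com,c.com}
Op 22: tick 1 -> clock=12.
Op 23: tick 1 -> clock=13.
Final clock = 13
Final cache (unexpired): {} -> size=0

Answer: clock=13 cache_size=0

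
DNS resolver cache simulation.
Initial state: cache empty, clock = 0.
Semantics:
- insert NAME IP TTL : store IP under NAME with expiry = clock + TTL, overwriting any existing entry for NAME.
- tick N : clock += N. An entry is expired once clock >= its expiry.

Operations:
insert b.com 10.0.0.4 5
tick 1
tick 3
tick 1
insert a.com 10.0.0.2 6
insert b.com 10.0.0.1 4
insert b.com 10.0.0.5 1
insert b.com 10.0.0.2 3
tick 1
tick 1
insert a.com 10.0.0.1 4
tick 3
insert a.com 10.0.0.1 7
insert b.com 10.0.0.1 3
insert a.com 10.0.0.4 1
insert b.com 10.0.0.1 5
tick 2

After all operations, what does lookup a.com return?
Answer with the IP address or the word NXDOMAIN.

Answer: NXDOMAIN

Derivation:
Op 1: insert b.com -> 10.0.0.4 (expiry=0+5=5). clock=0
Op 2: tick 1 -> clock=1.
Op 3: tick 3 -> clock=4.
Op 4: tick 1 -> clock=5. purged={b.com}
Op 5: insert a.com -> 10.0.0.2 (expiry=5+6=11). clock=5
Op 6: insert b.com -> 10.0.0.1 (expiry=5+4=9). clock=5
Op 7: insert b.com -> 10.0.0.5 (expiry=5+1=6). clock=5
Op 8: insert b.com -> 10.0.0.2 (expiry=5+3=8). clock=5
Op 9: tick 1 -> clock=6.
Op 10: tick 1 -> clock=7.
Op 11: insert a.com -> 10.0.0.1 (expiry=7+4=11). clock=7
Op 12: tick 3 -> clock=10. purged={b.com}
Op 13: insert a.com -> 10.0.0.1 (expiry=10+7=17). clock=10
Op 14: insert b.com -> 10.0.0.1 (expiry=10+3=13). clock=10
Op 15: insert a.com -> 10.0.0.4 (expiry=10+1=11). clock=10
Op 16: insert b.com -> 10.0.0.1 (expiry=10+5=15). clock=10
Op 17: tick 2 -> clock=12. purged={a.com}
lookup a.com: not in cache (expired or never inserted)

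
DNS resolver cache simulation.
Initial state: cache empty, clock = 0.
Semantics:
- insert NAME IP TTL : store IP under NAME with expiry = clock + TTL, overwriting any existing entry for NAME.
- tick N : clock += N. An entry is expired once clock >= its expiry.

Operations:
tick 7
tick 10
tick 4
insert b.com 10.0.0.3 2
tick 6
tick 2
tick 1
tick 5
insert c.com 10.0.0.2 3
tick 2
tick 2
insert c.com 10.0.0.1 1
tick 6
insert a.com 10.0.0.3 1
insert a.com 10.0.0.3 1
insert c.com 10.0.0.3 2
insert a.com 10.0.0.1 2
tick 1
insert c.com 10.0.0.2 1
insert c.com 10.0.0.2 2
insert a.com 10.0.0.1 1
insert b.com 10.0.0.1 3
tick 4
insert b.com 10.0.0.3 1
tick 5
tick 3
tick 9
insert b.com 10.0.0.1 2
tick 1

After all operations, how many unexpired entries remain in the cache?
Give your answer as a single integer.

Op 1: tick 7 -> clock=7.
Op 2: tick 10 -> clock=17.
Op 3: tick 4 -> clock=21.
Op 4: insert b.com -> 10.0.0.3 (expiry=21+2=23). clock=21
Op 5: tick 6 -> clock=27. purged={b.com}
Op 6: tick 2 -> clock=29.
Op 7: tick 1 -> clock=30.
Op 8: tick 5 -> clock=35.
Op 9: insert c.com -> 10.0.0.2 (expiry=35+3=38). clock=35
Op 10: tick 2 -> clock=37.
Op 11: tick 2 -> clock=39. purged={c.com}
Op 12: insert c.com -> 10.0.0.1 (expiry=39+1=40). clock=39
Op 13: tick 6 -> clock=45. purged={c.com}
Op 14: insert a.com -> 10.0.0.3 (expiry=45+1=46). clock=45
Op 15: insert a.com -> 10.0.0.3 (expiry=45+1=46). clock=45
Op 16: insert c.com -> 10.0.0.3 (expiry=45+2=47). clock=45
Op 17: insert a.com -> 10.0.0.1 (expiry=45+2=47). clock=45
Op 18: tick 1 -> clock=46.
Op 19: insert c.com -> 10.0.0.2 (expiry=46+1=47). clock=46
Op 20: insert c.com -> 10.0.0.2 (expiry=46+2=48). clock=46
Op 21: insert a.com -> 10.0.0.1 (expiry=46+1=47). clock=46
Op 22: insert b.com -> 10.0.0.1 (expiry=46+3=49). clock=46
Op 23: tick 4 -> clock=50. purged={a.com,b.com,c.com}
Op 24: insert b.com -> 10.0.0.3 (expiry=50+1=51). clock=50
Op 25: tick 5 -> clock=55. purged={b.com}
Op 26: tick 3 -> clock=58.
Op 27: tick 9 -> clock=67.
Op 28: insert b.com -> 10.0.0.1 (expiry=67+2=69). clock=67
Op 29: tick 1 -> clock=68.
Final cache (unexpired): {b.com} -> size=1

Answer: 1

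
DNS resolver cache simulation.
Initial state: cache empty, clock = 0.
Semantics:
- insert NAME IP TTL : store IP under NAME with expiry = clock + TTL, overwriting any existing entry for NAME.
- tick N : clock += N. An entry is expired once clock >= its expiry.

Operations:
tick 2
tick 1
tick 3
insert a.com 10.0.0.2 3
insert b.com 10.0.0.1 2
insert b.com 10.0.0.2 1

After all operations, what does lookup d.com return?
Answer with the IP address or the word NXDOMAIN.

Answer: NXDOMAIN

Derivation:
Op 1: tick 2 -> clock=2.
Op 2: tick 1 -> clock=3.
Op 3: tick 3 -> clock=6.
Op 4: insert a.com -> 10.0.0.2 (expiry=6+3=9). clock=6
Op 5: insert b.com -> 10.0.0.1 (expiry=6+2=8). clock=6
Op 6: insert b.com -> 10.0.0.2 (expiry=6+1=7). clock=6
lookup d.com: not in cache (expired or never inserted)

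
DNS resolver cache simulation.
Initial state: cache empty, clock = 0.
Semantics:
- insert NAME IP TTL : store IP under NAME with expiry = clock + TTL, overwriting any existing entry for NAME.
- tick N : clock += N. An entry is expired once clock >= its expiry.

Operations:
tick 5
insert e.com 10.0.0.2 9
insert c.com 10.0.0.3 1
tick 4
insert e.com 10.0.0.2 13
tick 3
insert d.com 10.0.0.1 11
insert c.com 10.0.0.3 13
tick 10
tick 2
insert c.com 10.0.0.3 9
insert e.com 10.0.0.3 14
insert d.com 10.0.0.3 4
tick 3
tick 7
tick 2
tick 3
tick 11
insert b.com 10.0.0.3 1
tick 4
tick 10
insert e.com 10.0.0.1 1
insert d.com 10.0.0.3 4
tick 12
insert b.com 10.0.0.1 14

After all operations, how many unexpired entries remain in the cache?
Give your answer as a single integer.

Answer: 1

Derivation:
Op 1: tick 5 -> clock=5.
Op 2: insert e.com -> 10.0.0.2 (expiry=5+9=14). clock=5
Op 3: insert c.com -> 10.0.0.3 (expiry=5+1=6). clock=5
Op 4: tick 4 -> clock=9. purged={c.com}
Op 5: insert e.com -> 10.0.0.2 (expiry=9+13=22). clock=9
Op 6: tick 3 -> clock=12.
Op 7: insert d.com -> 10.0.0.1 (expiry=12+11=23). clock=12
Op 8: insert c.com -> 10.0.0.3 (expiry=12+13=25). clock=12
Op 9: tick 10 -> clock=22. purged={e.com}
Op 10: tick 2 -> clock=24. purged={d.com}
Op 11: insert c.com -> 10.0.0.3 (expiry=24+9=33). clock=24
Op 12: insert e.com -> 10.0.0.3 (expiry=24+14=38). clock=24
Op 13: insert d.com -> 10.0.0.3 (expiry=24+4=28). clock=24
Op 14: tick 3 -> clock=27.
Op 15: tick 7 -> clock=34. purged={c.com,d.com}
Op 16: tick 2 -> clock=36.
Op 17: tick 3 -> clock=39. purged={e.com}
Op 18: tick 11 -> clock=50.
Op 19: insert b.com -> 10.0.0.3 (expiry=50+1=51). clock=50
Op 20: tick 4 -> clock=54. purged={b.com}
Op 21: tick 10 -> clock=64.
Op 22: insert e.com -> 10.0.0.1 (expiry=64+1=65). clock=64
Op 23: insert d.com -> 10.0.0.3 (expiry=64+4=68). clock=64
Op 24: tick 12 -> clock=76. purged={d.com,e.com}
Op 25: insert b.com -> 10.0.0.1 (expiry=76+14=90). clock=76
Final cache (unexpired): {b.com} -> size=1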